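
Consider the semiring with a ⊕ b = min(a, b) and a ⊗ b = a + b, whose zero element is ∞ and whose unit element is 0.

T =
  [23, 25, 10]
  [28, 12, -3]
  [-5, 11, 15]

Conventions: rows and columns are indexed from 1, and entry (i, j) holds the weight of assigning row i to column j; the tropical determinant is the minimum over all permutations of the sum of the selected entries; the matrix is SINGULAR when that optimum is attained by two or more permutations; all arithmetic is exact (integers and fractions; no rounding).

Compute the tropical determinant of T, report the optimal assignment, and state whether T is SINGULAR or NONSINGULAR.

σ = (1, 2, 3): 23 + 12 + 15 = 50
σ = (1, 3, 2): 23 + (-3) + 11 = 31
σ = (2, 1, 3): 25 + 28 + 15 = 68
σ = (2, 3, 1): 25 + (-3) + (-5) = 17
σ = (3, 1, 2): 10 + 28 + 11 = 49
σ = (3, 2, 1): 10 + 12 + (-5) = 17
Optimal value attained by: σ = (2, 3, 1).
Answer: det⊕(T) = 17; verdict: SINGULAR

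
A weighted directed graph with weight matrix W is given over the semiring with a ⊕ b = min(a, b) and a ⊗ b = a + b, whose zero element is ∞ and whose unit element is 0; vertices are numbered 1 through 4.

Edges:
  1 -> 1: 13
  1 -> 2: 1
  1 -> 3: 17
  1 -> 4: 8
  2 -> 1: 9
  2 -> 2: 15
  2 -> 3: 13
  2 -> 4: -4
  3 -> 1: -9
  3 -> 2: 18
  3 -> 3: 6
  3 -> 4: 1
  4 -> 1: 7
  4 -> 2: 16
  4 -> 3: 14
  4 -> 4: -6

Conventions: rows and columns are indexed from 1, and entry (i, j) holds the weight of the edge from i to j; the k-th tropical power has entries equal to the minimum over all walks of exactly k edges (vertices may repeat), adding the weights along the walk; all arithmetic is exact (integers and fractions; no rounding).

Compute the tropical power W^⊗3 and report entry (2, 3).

W^⊗2:
  [8, 14, 14, -3]
  [3, 10, 10, -10]
  [-3, -8, 8, -5]
  [1, 8, 8, -12]
W^⊗3:
  [4, 9, 11, -9]
  [-3, 4, 4, -16]
  [-1, -2, 5, -12]
  [-5, 2, 2, -18]
Key observation: the optimum is the walk 2->4->4->3, with weight (-4) + (-6) + 14 = 4.
Optimal value attained by: walk 2->4->4->3.
Answer: (W^⊗3)[2][3] = 4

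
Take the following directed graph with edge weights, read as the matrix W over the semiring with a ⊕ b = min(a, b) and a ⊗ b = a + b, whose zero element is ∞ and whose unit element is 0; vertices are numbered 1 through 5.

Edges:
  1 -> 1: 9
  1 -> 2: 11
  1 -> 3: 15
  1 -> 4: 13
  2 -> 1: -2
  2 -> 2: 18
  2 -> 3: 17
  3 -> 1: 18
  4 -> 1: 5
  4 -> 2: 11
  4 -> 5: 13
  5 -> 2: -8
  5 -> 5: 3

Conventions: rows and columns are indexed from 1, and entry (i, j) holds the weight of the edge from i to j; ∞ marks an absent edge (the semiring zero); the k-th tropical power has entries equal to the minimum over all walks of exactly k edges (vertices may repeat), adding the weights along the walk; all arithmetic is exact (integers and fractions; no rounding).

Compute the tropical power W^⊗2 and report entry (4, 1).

W^⊗2:
  [9, 20, 24, 22, 26]
  [7, 9, 13, 11, ∞]
  [27, 29, 33, 31, ∞]
  [9, 5, 20, 18, 16]
  [-10, -5, 9, ∞, 6]
Key observation: the optimum is the walk 4->2->1, with weight 11 + (-2) = 9.
Optimal value attained by: walk 4->2->1.
Answer: (W^⊗2)[4][1] = 9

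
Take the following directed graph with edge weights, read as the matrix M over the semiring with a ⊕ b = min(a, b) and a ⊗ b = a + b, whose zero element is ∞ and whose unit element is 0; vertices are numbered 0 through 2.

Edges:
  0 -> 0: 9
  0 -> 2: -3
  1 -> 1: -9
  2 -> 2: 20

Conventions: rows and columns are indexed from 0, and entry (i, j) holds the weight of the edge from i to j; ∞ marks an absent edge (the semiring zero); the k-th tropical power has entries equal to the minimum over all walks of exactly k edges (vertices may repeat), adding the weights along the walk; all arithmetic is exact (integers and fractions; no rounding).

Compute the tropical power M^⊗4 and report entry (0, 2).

M^⊗2:
  [18, ∞, 6]
  [∞, -18, ∞]
  [∞, ∞, 40]
M^⊗3:
  [27, ∞, 15]
  [∞, -27, ∞]
  [∞, ∞, 60]
M^⊗4:
  [36, ∞, 24]
  [∞, -36, ∞]
  [∞, ∞, 80]
Key observation: the optimum is the walk 0->0->0->0->2, with weight 9 + 9 + 9 + (-3) = 24.
Optimal value attained by: walk 0->0->0->0->2.
Answer: (M^⊗4)[0][2] = 24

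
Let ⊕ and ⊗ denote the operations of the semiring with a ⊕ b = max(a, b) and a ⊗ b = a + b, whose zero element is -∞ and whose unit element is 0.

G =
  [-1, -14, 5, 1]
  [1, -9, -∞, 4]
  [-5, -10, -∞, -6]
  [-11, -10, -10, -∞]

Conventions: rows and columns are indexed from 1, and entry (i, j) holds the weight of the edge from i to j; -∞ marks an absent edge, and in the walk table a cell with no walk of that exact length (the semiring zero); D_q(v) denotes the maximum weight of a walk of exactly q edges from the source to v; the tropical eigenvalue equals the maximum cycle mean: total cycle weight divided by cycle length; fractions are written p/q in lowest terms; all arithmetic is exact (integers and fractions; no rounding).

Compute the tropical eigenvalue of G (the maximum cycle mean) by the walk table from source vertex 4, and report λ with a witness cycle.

q=0: [-∞, -∞, -∞, 0]
q=1: [-11, -10, -10, -∞]
q=2: [-9, -19, -6, -6]
q=3: [-10, -16, -4, -8]
q=4: [-9, -14, -5, -9]
Optimal cycle mean attained by: cycle 1->3->1, total 5 + (-5), length 2.
Answer: λ = 0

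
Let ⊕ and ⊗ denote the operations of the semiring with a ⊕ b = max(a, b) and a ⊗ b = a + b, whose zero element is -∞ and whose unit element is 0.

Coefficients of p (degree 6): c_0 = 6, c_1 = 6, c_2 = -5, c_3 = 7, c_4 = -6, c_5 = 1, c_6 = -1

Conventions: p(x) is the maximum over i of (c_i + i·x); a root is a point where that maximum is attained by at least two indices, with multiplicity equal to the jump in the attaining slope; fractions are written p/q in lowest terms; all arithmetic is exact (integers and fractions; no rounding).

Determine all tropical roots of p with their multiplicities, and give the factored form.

hull edge (i=0, c=6) to (i=3, c=7): slope 1/3, span 3
hull edge (i=3, c=7) to (i=6, c=-1): slope -8/3, span 3
Factored form: p(x) = -1 ⊗ (x ⊕ (-1/3)) ⊗ (x ⊕ (-1/3)) ⊗ (x ⊕ (-1/3)) ⊗ (x ⊕ 8/3) ⊗ (x ⊕ 8/3) ⊗ (x ⊕ 8/3)
Answer: roots = -1/3 (mult 3), 8/3 (mult 3)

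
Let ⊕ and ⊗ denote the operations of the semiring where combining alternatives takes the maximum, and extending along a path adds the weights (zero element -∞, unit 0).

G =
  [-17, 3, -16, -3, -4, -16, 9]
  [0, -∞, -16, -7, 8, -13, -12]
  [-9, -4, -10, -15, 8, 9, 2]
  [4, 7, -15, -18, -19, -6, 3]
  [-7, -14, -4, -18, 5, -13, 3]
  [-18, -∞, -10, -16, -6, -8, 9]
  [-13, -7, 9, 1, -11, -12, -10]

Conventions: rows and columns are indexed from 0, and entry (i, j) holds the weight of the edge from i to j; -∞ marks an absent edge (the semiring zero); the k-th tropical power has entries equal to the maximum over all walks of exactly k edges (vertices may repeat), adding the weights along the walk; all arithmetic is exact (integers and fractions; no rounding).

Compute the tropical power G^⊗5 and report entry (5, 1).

G^⊗2:
  [3, 4, 18, 10, 11, -3, 0]
  [1, 3, 4, -3, 13, -5, 11]
  [1, -5, 11, 3, 13, 1, 18]
  [7, 7, 12, 4, 15, -6, 13]
  [-2, -4, 12, 4, 10, 5, 8]
  [-4, 2, 18, 10, -1, -1, 1]
  [5, 8, -1, -6, 17, 18, 11]
G^⊗3:
  [14, 17, 9, 3, 26, 27, 20]
  [6, 4, 20, 12, 18, 13, 16]
  [7, 11, 27, 19, 19, 20, 16]
  [8, 11, 22, 14, 20, 21, 18]
  [8, 11, 17, 9, 20, 21, 14]
  [14, 17, 10, 3, 26, 27, 20]
  [10, 8, 20, 12, 22, 10, 27]
G^⊗4:
  [19, 17, 29, 21, 31, 19, 36]
  [16, 19, 25, 17, 28, 29, 22]
  [23, 26, 25, 17, 35, 36, 29]
  [18, 21, 27, 19, 30, 31, 30]
  [13, 16, 23, 15, 25, 26, 30]
  [19, 17, 29, 21, 31, 19, 36]
  [16, 20, 36, 28, 28, 29, 25]
G^⊗5:
  [25, 29, 45, 37, 37, 38, 34]
  [21, 24, 31, 23, 33, 34, 38]
  [28, 26, 38, 30, 40, 34, 45]
  [23, 26, 39, 31, 35, 36, 40]
  [19, 23, 39, 31, 31, 32, 35]
  [25, 29, 45, 37, 37, 38, 34]
  [32, 35, 34, 26, 44, 45, 38]
Key observation: the optimum is the walk 5->6->2->5->6->1, with weight 9 + 9 + 9 + 9 + (-7) = 29.
Optimal value attained by: walk 5->6->2->5->6->1.
Answer: (G^⊗5)[5][1] = 29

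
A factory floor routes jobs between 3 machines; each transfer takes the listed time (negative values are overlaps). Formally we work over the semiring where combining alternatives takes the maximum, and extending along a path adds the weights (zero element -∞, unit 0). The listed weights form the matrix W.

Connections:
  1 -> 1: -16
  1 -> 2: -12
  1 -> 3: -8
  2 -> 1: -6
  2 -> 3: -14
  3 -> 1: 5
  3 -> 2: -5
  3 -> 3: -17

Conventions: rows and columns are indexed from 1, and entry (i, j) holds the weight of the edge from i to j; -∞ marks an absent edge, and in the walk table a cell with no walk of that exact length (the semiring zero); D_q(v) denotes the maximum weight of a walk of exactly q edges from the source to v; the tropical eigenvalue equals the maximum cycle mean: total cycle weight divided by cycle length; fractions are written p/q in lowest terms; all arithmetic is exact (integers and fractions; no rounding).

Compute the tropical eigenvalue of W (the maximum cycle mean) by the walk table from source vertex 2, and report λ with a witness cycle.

q=0: [-∞, 0, -∞]
q=1: [-6, -∞, -14]
q=2: [-9, -18, -14]
q=3: [-9, -19, -17]
Optimal cycle mean attained by: cycle 1->3->1, total (-8) + 5, length 2.
Answer: λ = -3/2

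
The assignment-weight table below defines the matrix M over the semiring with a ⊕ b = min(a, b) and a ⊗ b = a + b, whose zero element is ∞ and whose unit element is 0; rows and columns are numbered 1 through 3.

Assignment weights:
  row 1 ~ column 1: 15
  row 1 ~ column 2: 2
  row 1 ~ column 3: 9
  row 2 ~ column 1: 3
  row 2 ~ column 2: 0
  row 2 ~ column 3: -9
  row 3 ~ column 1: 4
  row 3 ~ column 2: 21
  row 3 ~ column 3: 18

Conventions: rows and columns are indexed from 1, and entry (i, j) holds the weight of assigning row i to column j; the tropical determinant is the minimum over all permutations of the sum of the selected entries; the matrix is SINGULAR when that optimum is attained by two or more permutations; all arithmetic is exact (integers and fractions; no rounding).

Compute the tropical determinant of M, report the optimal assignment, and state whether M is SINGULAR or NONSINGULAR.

σ = (1, 2, 3): 15 + 0 + 18 = 33
σ = (1, 3, 2): 15 + (-9) + 21 = 27
σ = (2, 1, 3): 2 + 3 + 18 = 23
σ = (2, 3, 1): 2 + (-9) + 4 = -3
σ = (3, 1, 2): 9 + 3 + 21 = 33
σ = (3, 2, 1): 9 + 0 + 4 = 13
Optimal value attained by: σ = (2, 3, 1).
Answer: det⊕(M) = -3; verdict: NONSINGULAR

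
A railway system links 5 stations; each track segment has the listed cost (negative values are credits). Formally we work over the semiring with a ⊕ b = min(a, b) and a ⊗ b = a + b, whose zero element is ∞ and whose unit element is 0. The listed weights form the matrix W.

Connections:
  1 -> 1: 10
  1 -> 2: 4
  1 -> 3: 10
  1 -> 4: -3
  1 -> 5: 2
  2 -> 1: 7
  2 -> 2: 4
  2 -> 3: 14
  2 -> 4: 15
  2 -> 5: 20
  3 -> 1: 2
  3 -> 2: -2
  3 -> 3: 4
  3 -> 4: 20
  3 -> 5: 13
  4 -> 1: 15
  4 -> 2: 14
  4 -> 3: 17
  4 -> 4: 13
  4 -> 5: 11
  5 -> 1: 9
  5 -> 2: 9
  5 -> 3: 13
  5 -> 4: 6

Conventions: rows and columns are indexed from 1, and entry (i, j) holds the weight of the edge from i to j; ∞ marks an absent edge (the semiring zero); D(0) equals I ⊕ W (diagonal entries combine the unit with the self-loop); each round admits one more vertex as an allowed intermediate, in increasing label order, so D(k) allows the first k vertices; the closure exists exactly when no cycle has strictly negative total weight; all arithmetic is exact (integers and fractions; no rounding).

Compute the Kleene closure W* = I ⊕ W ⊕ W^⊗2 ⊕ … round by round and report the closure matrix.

D(0):
  [0, 4, 10, -3, 2]
  [7, 0, 14, 15, 20]
  [2, -2, 0, 20, 13]
  [15, 14, 17, 0, 11]
  [9, 9, 13, 6, 0]
D(1):
  [0, 4, 10, -3, 2]
  [7, 0, 14, 4, 9]
  [2, -2, 0, -1, 4]
  [15, 14, 17, 0, 11]
  [9, 9, 13, 6, 0]
D(2):
  [0, 4, 10, -3, 2]
  [7, 0, 14, 4, 9]
  [2, -2, 0, -1, 4]
  [15, 14, 17, 0, 11]
  [9, 9, 13, 6, 0]
D(3):
  [0, 4, 10, -3, 2]
  [7, 0, 14, 4, 9]
  [2, -2, 0, -1, 4]
  [15, 14, 17, 0, 11]
  [9, 9, 13, 6, 0]
D(4):
  [0, 4, 10, -3, 2]
  [7, 0, 14, 4, 9]
  [2, -2, 0, -1, 4]
  [15, 14, 17, 0, 11]
  [9, 9, 13, 6, 0]
D(5):
  [0, 4, 10, -3, 2]
  [7, 0, 14, 4, 9]
  [2, -2, 0, -1, 4]
  [15, 14, 17, 0, 11]
  [9, 9, 13, 6, 0]
Answer: W* = [[0, 4, 10, -3, 2], [7, 0, 14, 4, 9], [2, -2, 0, -1, 4], [15, 14, 17, 0, 11], [9, 9, 13, 6, 0]]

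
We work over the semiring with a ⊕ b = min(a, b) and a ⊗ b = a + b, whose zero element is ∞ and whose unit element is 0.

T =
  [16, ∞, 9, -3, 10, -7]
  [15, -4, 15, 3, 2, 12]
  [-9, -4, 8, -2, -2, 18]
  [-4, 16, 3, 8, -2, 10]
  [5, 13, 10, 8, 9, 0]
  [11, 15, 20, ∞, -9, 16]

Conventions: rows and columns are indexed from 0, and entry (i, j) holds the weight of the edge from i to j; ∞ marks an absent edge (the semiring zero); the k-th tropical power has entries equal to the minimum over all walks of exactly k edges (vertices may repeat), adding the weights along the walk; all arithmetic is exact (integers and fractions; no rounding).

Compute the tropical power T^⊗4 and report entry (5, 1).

T^⊗2:
  [-7, 5, 0, 5, -16, 7]
  [-1, -8, 6, -1, -2, 2]
  [-6, -8, 0, -12, -4, -16]
  [-6, -1, 5, -7, 1, -11]
  [1, 6, 11, 2, -9, -2]
  [-4, 4, 1, -1, 0, -9]
T^⊗3:
  [-11, -4, -6, -10, -7, -16]
  [-5, -12, 2, -5, -7, -8]
  [-16, -12, -9, -9, -25, -13]
  [-11, -5, -4, -9, -20, -13]
  [-4, 2, 1, -2, -11, -9]
  [-8, -3, 2, -7, -18, -11]
T^⊗4:
  [-15, -10, -7, -14, -25, -18]
  [-9, -16, -2, -9, -17, -12]
  [-20, -16, -15, -19, -22, -25]
  [-15, -9, -10, -14, -22, -20]
  [-8, -3, -1, -7, -18, -11]
  [-13, -7, -8, -11, -20, -18]
Key observation: the optimum is the walk 5->4->2->1->1, with weight (-9) + 10 + (-4) + (-4) = -7.
Optimal value attained by: walk 5->4->2->1->1.
Answer: (T^⊗4)[5][1] = -7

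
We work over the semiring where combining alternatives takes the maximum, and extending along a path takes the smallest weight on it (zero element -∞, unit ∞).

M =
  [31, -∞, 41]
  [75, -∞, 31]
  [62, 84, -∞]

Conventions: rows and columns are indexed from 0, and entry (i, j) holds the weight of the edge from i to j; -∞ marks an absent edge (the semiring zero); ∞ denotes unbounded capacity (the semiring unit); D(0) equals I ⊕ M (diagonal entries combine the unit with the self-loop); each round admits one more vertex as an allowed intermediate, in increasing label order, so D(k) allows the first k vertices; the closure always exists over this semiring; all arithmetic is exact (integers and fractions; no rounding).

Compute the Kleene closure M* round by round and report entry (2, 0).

D(0):
  [∞, -∞, 41]
  [75, ∞, 31]
  [62, 84, ∞]
D(1):
  [∞, -∞, 41]
  [75, ∞, 41]
  [62, 84, ∞]
D(2):
  [∞, -∞, 41]
  [75, ∞, 41]
  [75, 84, ∞]
D(3):
  [∞, 41, 41]
  [75, ∞, 41]
  [75, 84, ∞]
Answer: M*[2][0] = 75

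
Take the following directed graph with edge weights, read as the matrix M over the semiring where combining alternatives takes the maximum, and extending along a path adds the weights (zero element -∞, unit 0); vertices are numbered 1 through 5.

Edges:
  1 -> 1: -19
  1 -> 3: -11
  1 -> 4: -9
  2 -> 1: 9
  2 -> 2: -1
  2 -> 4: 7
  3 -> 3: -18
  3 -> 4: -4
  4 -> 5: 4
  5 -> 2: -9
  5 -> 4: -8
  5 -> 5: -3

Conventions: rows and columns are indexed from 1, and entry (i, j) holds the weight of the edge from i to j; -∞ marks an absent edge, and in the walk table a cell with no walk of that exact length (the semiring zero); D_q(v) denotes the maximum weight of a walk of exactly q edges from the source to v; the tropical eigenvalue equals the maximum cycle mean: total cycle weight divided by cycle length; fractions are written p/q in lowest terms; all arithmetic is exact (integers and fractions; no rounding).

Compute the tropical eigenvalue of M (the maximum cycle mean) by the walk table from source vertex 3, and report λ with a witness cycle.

q=0: [-∞, -∞, 0, -∞, -∞]
q=1: [-∞, -∞, -18, -4, -∞]
q=2: [-∞, -∞, -36, -22, 0]
q=3: [-∞, -9, -54, -8, -3]
q=4: [0, -10, -72, -2, -4]
q=5: [-1, -11, -11, -3, 2]
Optimal cycle mean attained by: cycle 2->4->5->2, total 7 + 4 + (-9), length 3.
Answer: λ = 2/3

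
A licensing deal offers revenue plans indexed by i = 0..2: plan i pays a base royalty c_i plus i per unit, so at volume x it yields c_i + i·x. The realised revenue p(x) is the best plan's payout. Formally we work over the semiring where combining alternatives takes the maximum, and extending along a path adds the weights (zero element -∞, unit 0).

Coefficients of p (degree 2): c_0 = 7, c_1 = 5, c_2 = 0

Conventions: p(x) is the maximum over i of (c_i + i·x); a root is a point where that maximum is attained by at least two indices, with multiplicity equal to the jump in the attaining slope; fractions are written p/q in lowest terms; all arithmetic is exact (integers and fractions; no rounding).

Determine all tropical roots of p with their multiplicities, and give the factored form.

hull edge (i=0, c=7) to (i=1, c=5): slope -2, span 1
hull edge (i=1, c=5) to (i=2, c=0): slope -5, span 1
Factored form: p(x) = 0 ⊗ (x ⊕ 2) ⊗ (x ⊕ 5)
Answer: roots = 2 (mult 1), 5 (mult 1)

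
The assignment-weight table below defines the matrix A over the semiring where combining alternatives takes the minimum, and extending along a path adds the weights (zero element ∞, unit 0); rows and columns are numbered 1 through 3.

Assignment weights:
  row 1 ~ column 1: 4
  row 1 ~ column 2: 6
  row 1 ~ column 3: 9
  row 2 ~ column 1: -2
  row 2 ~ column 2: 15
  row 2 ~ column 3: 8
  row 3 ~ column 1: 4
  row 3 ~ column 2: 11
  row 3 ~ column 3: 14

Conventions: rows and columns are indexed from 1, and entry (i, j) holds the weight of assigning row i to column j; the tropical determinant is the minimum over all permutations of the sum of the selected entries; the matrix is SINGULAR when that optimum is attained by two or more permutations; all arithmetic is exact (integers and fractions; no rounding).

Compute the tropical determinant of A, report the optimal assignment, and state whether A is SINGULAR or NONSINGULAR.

σ = (1, 2, 3): 4 + 15 + 14 = 33
σ = (1, 3, 2): 4 + 8 + 11 = 23
σ = (2, 1, 3): 6 + (-2) + 14 = 18
σ = (2, 3, 1): 6 + 8 + 4 = 18
σ = (3, 1, 2): 9 + (-2) + 11 = 18
σ = (3, 2, 1): 9 + 15 + 4 = 28
Optimal value attained by: σ = (2, 1, 3).
Answer: det⊕(A) = 18; verdict: SINGULAR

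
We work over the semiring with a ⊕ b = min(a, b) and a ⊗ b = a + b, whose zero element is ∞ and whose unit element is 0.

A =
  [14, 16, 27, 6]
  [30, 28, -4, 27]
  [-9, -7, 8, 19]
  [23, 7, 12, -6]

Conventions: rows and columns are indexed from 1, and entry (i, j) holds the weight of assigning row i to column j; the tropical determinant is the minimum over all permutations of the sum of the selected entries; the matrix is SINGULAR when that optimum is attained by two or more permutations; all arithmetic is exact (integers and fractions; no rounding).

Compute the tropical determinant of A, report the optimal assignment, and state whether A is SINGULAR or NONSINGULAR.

σ = (1, 2, 3, 4): 14 + 28 + 8 + (-6) = 44
σ = (1, 2, 4, 3): 14 + 28 + 19 + 12 = 73
σ = (1, 3, 2, 4): 14 + (-4) + (-7) + (-6) = -3
σ = (1, 3, 4, 2): 14 + (-4) + 19 + 7 = 36
σ = (1, 4, 2, 3): 14 + 27 + (-7) + 12 = 46
σ = (1, 4, 3, 2): 14 + 27 + 8 + 7 = 56
σ = (2, 1, 3, 4): 16 + 30 + 8 + (-6) = 48
σ = (2, 1, 4, 3): 16 + 30 + 19 + 12 = 77
σ = (2, 3, 1, 4): 16 + (-4) + (-9) + (-6) = -3
σ = (2, 3, 4, 1): 16 + (-4) + 19 + 23 = 54
σ = (2, 4, 1, 3): 16 + 27 + (-9) + 12 = 46
σ = (2, 4, 3, 1): 16 + 27 + 8 + 23 = 74
σ = (3, 1, 2, 4): 27 + 30 + (-7) + (-6) = 44
σ = (3, 1, 4, 2): 27 + 30 + 19 + 7 = 83
σ = (3, 2, 1, 4): 27 + 28 + (-9) + (-6) = 40
σ = (3, 2, 4, 1): 27 + 28 + 19 + 23 = 97
σ = (3, 4, 1, 2): 27 + 27 + (-9) + 7 = 52
σ = (3, 4, 2, 1): 27 + 27 + (-7) + 23 = 70
σ = (4, 1, 2, 3): 6 + 30 + (-7) + 12 = 41
σ = (4, 1, 3, 2): 6 + 30 + 8 + 7 = 51
σ = (4, 2, 1, 3): 6 + 28 + (-9) + 12 = 37
σ = (4, 2, 3, 1): 6 + 28 + 8 + 23 = 65
σ = (4, 3, 1, 2): 6 + (-4) + (-9) + 7 = 0
σ = (4, 3, 2, 1): 6 + (-4) + (-7) + 23 = 18
Optimal value attained by: σ = (1, 3, 2, 4).
Answer: det⊕(A) = -3; verdict: SINGULAR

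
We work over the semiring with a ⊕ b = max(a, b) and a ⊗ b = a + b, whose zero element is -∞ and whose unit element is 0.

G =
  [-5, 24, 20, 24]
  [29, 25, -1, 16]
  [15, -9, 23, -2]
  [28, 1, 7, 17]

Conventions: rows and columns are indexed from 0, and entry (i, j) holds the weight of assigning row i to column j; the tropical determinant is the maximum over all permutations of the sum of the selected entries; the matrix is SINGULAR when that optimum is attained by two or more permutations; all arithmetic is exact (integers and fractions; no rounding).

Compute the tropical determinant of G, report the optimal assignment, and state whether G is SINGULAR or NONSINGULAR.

σ = (0, 1, 2, 3): (-5) + 25 + 23 + 17 = 60
σ = (0, 1, 3, 2): (-5) + 25 + (-2) + 7 = 25
σ = (0, 2, 1, 3): (-5) + (-1) + (-9) + 17 = 2
σ = (0, 2, 3, 1): (-5) + (-1) + (-2) + 1 = -7
σ = (0, 3, 1, 2): (-5) + 16 + (-9) + 7 = 9
σ = (0, 3, 2, 1): (-5) + 16 + 23 + 1 = 35
σ = (1, 0, 2, 3): 24 + 29 + 23 + 17 = 93
σ = (1, 0, 3, 2): 24 + 29 + (-2) + 7 = 58
σ = (1, 2, 0, 3): 24 + (-1) + 15 + 17 = 55
σ = (1, 2, 3, 0): 24 + (-1) + (-2) + 28 = 49
σ = (1, 3, 0, 2): 24 + 16 + 15 + 7 = 62
σ = (1, 3, 2, 0): 24 + 16 + 23 + 28 = 91
σ = (2, 0, 1, 3): 20 + 29 + (-9) + 17 = 57
σ = (2, 0, 3, 1): 20 + 29 + (-2) + 1 = 48
σ = (2, 1, 0, 3): 20 + 25 + 15 + 17 = 77
σ = (2, 1, 3, 0): 20 + 25 + (-2) + 28 = 71
σ = (2, 3, 0, 1): 20 + 16 + 15 + 1 = 52
σ = (2, 3, 1, 0): 20 + 16 + (-9) + 28 = 55
σ = (3, 0, 1, 2): 24 + 29 + (-9) + 7 = 51
σ = (3, 0, 2, 1): 24 + 29 + 23 + 1 = 77
σ = (3, 1, 0, 2): 24 + 25 + 15 + 7 = 71
σ = (3, 1, 2, 0): 24 + 25 + 23 + 28 = 100
σ = (3, 2, 0, 1): 24 + (-1) + 15 + 1 = 39
σ = (3, 2, 1, 0): 24 + (-1) + (-9) + 28 = 42
Optimal value attained by: σ = (3, 1, 2, 0).
Answer: det⊕(G) = 100; verdict: NONSINGULAR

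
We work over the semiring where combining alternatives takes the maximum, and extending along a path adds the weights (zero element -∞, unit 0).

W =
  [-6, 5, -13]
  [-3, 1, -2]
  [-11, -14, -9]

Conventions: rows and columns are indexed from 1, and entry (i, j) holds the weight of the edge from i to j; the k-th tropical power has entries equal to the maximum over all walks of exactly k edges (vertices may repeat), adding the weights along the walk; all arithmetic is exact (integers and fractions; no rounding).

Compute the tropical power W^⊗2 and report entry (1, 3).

W^⊗2:
  [2, 6, 3]
  [-2, 2, -1]
  [-17, -6, -16]
Key observation: the optimum is the walk 1->2->3, with weight 5 + (-2) = 3.
Optimal value attained by: walk 1->2->3.
Answer: (W^⊗2)[1][3] = 3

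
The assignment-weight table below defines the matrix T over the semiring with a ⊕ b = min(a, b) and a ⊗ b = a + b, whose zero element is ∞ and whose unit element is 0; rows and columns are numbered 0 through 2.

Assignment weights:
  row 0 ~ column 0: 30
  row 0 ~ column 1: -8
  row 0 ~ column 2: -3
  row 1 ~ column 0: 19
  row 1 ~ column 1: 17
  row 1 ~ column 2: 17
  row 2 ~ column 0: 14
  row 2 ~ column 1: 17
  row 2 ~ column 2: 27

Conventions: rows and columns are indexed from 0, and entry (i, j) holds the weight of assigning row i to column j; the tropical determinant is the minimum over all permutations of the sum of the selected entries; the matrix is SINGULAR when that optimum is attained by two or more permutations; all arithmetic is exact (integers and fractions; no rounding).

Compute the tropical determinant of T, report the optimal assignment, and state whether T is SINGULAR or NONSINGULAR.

σ = (0, 1, 2): 30 + 17 + 27 = 74
σ = (0, 2, 1): 30 + 17 + 17 = 64
σ = (1, 0, 2): (-8) + 19 + 27 = 38
σ = (1, 2, 0): (-8) + 17 + 14 = 23
σ = (2, 0, 1): (-3) + 19 + 17 = 33
σ = (2, 1, 0): (-3) + 17 + 14 = 28
Optimal value attained by: σ = (1, 2, 0).
Answer: det⊕(T) = 23; verdict: NONSINGULAR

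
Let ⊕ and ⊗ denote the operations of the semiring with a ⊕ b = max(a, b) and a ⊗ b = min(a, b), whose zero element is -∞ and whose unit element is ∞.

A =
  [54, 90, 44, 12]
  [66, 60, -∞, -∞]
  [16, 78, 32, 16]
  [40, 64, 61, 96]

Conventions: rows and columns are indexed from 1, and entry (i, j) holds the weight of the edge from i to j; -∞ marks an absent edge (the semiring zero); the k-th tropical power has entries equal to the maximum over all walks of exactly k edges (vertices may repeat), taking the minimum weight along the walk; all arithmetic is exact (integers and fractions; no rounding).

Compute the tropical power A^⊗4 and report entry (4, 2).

A^⊗2:
  [66, 60, 44, 16]
  [60, 66, 44, 12]
  [66, 60, 32, 16]
  [64, 64, 61, 96]
A^⊗3:
  [60, 66, 44, 16]
  [66, 60, 44, 16]
  [60, 66, 44, 16]
  [64, 64, 61, 96]
A^⊗4:
  [66, 60, 44, 16]
  [60, 66, 44, 16]
  [66, 60, 44, 16]
  [64, 64, 61, 96]
Key observation: the optimum is the walk 4->4->2->1->2, with weight 96 min 64 min 66 min 90 = 64.
Optimal value attained by: walk 4->4->2->1->2.
Answer: (A^⊗4)[4][2] = 64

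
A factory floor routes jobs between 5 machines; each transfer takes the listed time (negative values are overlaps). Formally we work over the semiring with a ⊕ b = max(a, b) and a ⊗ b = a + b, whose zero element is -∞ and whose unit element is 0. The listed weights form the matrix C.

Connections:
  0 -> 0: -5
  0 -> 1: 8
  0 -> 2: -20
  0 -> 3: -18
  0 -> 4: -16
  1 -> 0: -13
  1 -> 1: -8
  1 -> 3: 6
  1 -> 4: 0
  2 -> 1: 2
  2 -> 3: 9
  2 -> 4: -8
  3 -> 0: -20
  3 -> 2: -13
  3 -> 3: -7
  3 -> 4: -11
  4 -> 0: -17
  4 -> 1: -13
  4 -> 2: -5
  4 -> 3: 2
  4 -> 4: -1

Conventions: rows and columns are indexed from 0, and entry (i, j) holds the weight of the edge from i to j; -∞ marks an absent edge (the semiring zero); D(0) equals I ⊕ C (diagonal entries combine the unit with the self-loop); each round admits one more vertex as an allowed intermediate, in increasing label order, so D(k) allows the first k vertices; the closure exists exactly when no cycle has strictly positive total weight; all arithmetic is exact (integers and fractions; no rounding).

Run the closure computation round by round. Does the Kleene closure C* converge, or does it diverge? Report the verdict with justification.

D(0):
  [0, 8, -20, -18, -16]
  [-13, 0, -∞, 6, 0]
  [-∞, 2, 0, 9, -8]
  [-20, -∞, -13, 0, -11]
  [-17, -13, -5, 2, 0]
D(1):
  [0, 8, -20, -18, -16]
  [-13, 0, -33, 6, 0]
  [-∞, 2, 0, 9, -8]
  [-20, -12, -13, 0, -11]
  [-17, -9, -5, 2, 0]
D(2):
  [0, 8, -20, 14, 8]
  [-13, 0, -33, 6, 0]
  [-11, 2, 0, 9, 2]
  [-20, -12, -13, 0, -11]
  [-17, -9, -5, 2, 0]
D(3):
  [0, 8, -20, 14, 8]
  [-13, 0, -33, 6, 0]
  [-11, 2, 0, 9, 2]
  [-20, -11, -13, 0, -11]
  [-16, -3, -5, 4, 0]
D(4):
  [0, 8, 1, 14, 8]
  [-13, 0, -7, 6, 0]
  [-11, 2, 0, 9, 2]
  [-20, -11, -13, 0, -11]
  [-16, -3, -5, 4, 0]
D(5):
  [0, 8, 3, 14, 8]
  [-13, 0, -5, 6, 0]
  [-11, 2, 0, 9, 2]
  [-20, -11, -13, 0, -11]
  [-16, -3, -5, 4, 0]
Key observation: every diagonal entry stays at the unit through all rounds, so no improving cycle exists.
Answer: CONVERGES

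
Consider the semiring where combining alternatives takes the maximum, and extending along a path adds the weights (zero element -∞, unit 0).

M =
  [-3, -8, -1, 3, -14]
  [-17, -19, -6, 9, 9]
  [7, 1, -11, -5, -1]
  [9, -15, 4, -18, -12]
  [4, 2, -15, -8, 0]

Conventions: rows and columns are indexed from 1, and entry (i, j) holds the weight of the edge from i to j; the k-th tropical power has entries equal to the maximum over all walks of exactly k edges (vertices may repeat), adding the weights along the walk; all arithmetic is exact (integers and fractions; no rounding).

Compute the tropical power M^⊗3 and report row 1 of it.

M^⊗2:
  [12, 0, 7, 1, 1]
  [18, 11, 13, 1, 9]
  [4, 1, 6, 10, 10]
  [11, 5, 8, 12, 3]
  [4, 2, 3, 11, 11]
M^⊗3:
  [14, 8, 11, 15, 9]
  [20, 14, 17, 21, 20]
  [19, 12, 14, 10, 10]
  [21, 9, 16, 14, 14]
  [20, 13, 15, 11, 11]
Answer: row 1 of M^⊗3 = [14, 8, 11, 15, 9]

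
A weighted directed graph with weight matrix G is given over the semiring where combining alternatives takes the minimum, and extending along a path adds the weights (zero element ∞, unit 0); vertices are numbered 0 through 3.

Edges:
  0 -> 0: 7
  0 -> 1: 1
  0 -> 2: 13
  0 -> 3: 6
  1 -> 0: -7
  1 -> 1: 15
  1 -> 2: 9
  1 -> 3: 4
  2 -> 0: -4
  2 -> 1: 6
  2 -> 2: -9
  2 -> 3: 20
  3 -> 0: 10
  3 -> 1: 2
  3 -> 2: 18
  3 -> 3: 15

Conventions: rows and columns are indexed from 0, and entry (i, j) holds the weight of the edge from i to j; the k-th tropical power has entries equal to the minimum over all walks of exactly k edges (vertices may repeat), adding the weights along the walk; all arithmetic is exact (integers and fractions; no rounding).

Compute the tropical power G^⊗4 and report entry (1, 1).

G^⊗2:
  [-6, 8, 4, 5]
  [0, -6, 0, -1]
  [-13, -3, -18, 2]
  [-5, 11, 9, 6]
G^⊗3:
  [0, -5, -5, 0]
  [-13, 1, -9, -2]
  [-22, -12, -27, -7]
  [2, -4, 0, 1]
G^⊗4:
  [-12, 1, -14, -1]
  [-13, -12, -18, -7]
  [-31, -21, -36, -16]
  [-11, 3, -9, 0]
Key observation: the optimum is the walk 1->0->1->0->1, with weight (-7) + 1 + (-7) + 1 = -12.
Optimal value attained by: walk 1->0->1->0->1.
Answer: (G^⊗4)[1][1] = -12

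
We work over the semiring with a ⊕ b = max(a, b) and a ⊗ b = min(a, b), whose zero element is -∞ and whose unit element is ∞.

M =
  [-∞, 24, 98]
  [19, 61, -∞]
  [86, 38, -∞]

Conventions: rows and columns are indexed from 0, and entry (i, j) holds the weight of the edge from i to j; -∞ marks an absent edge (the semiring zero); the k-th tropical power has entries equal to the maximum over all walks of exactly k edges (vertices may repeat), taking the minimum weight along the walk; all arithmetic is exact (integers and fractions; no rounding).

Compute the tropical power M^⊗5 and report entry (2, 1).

M^⊗2:
  [86, 38, -∞]
  [19, 61, 19]
  [19, 38, 86]
M^⊗3:
  [19, 38, 86]
  [19, 61, 19]
  [86, 38, 19]
M^⊗4:
  [86, 38, 19]
  [19, 61, 19]
  [19, 38, 86]
M^⊗5:
  [19, 38, 86]
  [19, 61, 19]
  [86, 38, 19]
Key observation: the optimum is the walk 2->0->2->0->2->1, with weight 86 min 98 min 86 min 98 min 38 = 38.
Optimal value attained by: walk 2->0->2->0->2->1.
Answer: (M^⊗5)[2][1] = 38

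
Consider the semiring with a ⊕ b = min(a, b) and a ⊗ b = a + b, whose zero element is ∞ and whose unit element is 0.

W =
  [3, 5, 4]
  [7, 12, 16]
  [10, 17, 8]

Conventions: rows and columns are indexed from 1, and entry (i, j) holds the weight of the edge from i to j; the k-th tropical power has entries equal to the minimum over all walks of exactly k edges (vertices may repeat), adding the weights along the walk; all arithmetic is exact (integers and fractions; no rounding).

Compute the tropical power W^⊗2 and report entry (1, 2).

W^⊗2:
  [6, 8, 7]
  [10, 12, 11]
  [13, 15, 14]
Key observation: the optimum is the walk 1->1->2, with weight 3 + 5 = 8.
Optimal value attained by: walk 1->1->2.
Answer: (W^⊗2)[1][2] = 8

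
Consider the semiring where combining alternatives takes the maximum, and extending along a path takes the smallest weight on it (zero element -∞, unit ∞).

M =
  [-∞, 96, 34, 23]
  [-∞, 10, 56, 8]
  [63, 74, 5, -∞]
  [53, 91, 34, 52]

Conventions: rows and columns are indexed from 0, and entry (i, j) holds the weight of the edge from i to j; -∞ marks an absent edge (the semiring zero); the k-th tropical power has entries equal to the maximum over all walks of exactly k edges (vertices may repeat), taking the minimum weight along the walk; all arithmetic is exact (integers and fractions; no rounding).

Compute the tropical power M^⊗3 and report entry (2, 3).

M^⊗2:
  [34, 34, 56, 23]
  [56, 56, 10, 8]
  [5, 63, 56, 23]
  [52, 53, 56, 52]
M^⊗3:
  [56, 56, 34, 23]
  [10, 56, 56, 23]
  [56, 56, 56, 23]
  [56, 56, 53, 52]
Key observation: the optimum is the walk 2->0->3->3, with weight 63 min 23 min 52 = 23.
Optimal value attained by: walk 2->0->3->3.
Answer: (M^⊗3)[2][3] = 23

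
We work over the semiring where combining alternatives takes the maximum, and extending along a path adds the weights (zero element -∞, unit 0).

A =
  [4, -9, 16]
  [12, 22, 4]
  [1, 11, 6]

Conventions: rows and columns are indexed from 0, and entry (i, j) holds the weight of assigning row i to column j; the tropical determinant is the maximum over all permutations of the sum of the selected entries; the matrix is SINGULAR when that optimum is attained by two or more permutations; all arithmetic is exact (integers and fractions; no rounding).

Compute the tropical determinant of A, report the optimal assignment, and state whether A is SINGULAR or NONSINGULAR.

σ = (0, 1, 2): 4 + 22 + 6 = 32
σ = (0, 2, 1): 4 + 4 + 11 = 19
σ = (1, 0, 2): (-9) + 12 + 6 = 9
σ = (1, 2, 0): (-9) + 4 + 1 = -4
σ = (2, 0, 1): 16 + 12 + 11 = 39
σ = (2, 1, 0): 16 + 22 + 1 = 39
Optimal value attained by: σ = (2, 0, 1).
Answer: det⊕(A) = 39; verdict: SINGULAR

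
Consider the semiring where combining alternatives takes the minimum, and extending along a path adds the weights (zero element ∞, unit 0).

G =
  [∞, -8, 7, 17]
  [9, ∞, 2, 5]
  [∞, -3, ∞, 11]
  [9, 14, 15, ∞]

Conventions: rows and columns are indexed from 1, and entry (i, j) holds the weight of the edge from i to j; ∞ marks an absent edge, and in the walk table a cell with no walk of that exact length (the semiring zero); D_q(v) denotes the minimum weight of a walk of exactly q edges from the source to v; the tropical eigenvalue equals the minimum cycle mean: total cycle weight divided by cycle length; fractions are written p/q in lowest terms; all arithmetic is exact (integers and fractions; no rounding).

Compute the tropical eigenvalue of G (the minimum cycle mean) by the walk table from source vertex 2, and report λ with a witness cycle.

q=0: [∞, 0, ∞, ∞]
q=1: [9, ∞, 2, 5]
q=2: [14, -1, 16, 13]
q=3: [8, 6, 1, 4]
q=4: [13, -2, 8, 11]
Optimal cycle mean attained by: cycle 2->3->2, total 2 + (-3), length 2.
Answer: λ = -1/2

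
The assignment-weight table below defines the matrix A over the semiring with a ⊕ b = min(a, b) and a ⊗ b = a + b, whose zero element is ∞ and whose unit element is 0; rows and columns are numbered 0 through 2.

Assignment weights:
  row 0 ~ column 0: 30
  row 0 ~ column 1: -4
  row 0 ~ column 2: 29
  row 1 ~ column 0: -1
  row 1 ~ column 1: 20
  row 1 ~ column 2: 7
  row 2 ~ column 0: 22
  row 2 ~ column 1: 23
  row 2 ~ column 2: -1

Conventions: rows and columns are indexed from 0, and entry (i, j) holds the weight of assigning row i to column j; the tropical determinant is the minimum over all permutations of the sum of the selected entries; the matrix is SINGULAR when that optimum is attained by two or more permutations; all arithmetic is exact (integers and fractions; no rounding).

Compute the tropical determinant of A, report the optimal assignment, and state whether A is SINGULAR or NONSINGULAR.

σ = (0, 1, 2): 30 + 20 + (-1) = 49
σ = (0, 2, 1): 30 + 7 + 23 = 60
σ = (1, 0, 2): (-4) + (-1) + (-1) = -6
σ = (1, 2, 0): (-4) + 7 + 22 = 25
σ = (2, 0, 1): 29 + (-1) + 23 = 51
σ = (2, 1, 0): 29 + 20 + 22 = 71
Optimal value attained by: σ = (1, 0, 2).
Answer: det⊕(A) = -6; verdict: NONSINGULAR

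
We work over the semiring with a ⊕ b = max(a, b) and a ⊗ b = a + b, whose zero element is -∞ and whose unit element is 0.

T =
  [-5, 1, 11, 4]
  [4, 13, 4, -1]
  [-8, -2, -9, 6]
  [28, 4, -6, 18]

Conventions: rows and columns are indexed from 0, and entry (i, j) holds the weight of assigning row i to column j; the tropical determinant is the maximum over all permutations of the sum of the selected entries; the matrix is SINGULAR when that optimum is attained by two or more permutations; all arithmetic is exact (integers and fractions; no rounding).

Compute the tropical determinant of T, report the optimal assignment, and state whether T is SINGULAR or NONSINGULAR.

σ = (0, 1, 2, 3): (-5) + 13 + (-9) + 18 = 17
σ = (0, 1, 3, 2): (-5) + 13 + 6 + (-6) = 8
σ = (0, 2, 1, 3): (-5) + 4 + (-2) + 18 = 15
σ = (0, 2, 3, 1): (-5) + 4 + 6 + 4 = 9
σ = (0, 3, 1, 2): (-5) + (-1) + (-2) + (-6) = -14
σ = (0, 3, 2, 1): (-5) + (-1) + (-9) + 4 = -11
σ = (1, 0, 2, 3): 1 + 4 + (-9) + 18 = 14
σ = (1, 0, 3, 2): 1 + 4 + 6 + (-6) = 5
σ = (1, 2, 0, 3): 1 + 4 + (-8) + 18 = 15
σ = (1, 2, 3, 0): 1 + 4 + 6 + 28 = 39
σ = (1, 3, 0, 2): 1 + (-1) + (-8) + (-6) = -14
σ = (1, 3, 2, 0): 1 + (-1) + (-9) + 28 = 19
σ = (2, 0, 1, 3): 11 + 4 + (-2) + 18 = 31
σ = (2, 0, 3, 1): 11 + 4 + 6 + 4 = 25
σ = (2, 1, 0, 3): 11 + 13 + (-8) + 18 = 34
σ = (2, 1, 3, 0): 11 + 13 + 6 + 28 = 58
σ = (2, 3, 0, 1): 11 + (-1) + (-8) + 4 = 6
σ = (2, 3, 1, 0): 11 + (-1) + (-2) + 28 = 36
σ = (3, 0, 1, 2): 4 + 4 + (-2) + (-6) = 0
σ = (3, 0, 2, 1): 4 + 4 + (-9) + 4 = 3
σ = (3, 1, 0, 2): 4 + 13 + (-8) + (-6) = 3
σ = (3, 1, 2, 0): 4 + 13 + (-9) + 28 = 36
σ = (3, 2, 0, 1): 4 + 4 + (-8) + 4 = 4
σ = (3, 2, 1, 0): 4 + 4 + (-2) + 28 = 34
Optimal value attained by: σ = (2, 1, 3, 0).
Answer: det⊕(T) = 58; verdict: NONSINGULAR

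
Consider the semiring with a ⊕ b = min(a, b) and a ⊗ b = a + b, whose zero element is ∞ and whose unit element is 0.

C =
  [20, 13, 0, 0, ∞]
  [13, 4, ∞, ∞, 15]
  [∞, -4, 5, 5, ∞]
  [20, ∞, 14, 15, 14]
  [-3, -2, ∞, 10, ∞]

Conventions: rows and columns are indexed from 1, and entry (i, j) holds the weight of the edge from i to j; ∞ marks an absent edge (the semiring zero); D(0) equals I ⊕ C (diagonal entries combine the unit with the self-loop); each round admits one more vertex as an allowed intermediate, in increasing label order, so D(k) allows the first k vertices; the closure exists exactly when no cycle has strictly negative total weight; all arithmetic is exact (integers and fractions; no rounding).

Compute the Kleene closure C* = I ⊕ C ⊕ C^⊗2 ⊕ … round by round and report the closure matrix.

D(0):
  [0, 13, 0, 0, ∞]
  [13, 0, ∞, ∞, 15]
  [∞, -4, 0, 5, ∞]
  [20, ∞, 14, 0, 14]
  [-3, -2, ∞, 10, 0]
D(1):
  [0, 13, 0, 0, ∞]
  [13, 0, 13, 13, 15]
  [∞, -4, 0, 5, ∞]
  [20, 33, 14, 0, 14]
  [-3, -2, -3, -3, 0]
D(2):
  [0, 13, 0, 0, 28]
  [13, 0, 13, 13, 15]
  [9, -4, 0, 5, 11]
  [20, 33, 14, 0, 14]
  [-3, -2, -3, -3, 0]
D(3):
  [0, -4, 0, 0, 11]
  [13, 0, 13, 13, 15]
  [9, -4, 0, 5, 11]
  [20, 10, 14, 0, 14]
  [-3, -7, -3, -3, 0]
D(4):
  [0, -4, 0, 0, 11]
  [13, 0, 13, 13, 15]
  [9, -4, 0, 5, 11]
  [20, 10, 14, 0, 14]
  [-3, -7, -3, -3, 0]
D(5):
  [0, -4, 0, 0, 11]
  [12, 0, 12, 12, 15]
  [8, -4, 0, 5, 11]
  [11, 7, 11, 0, 14]
  [-3, -7, -3, -3, 0]
Answer: C* = [[0, -4, 0, 0, 11], [12, 0, 12, 12, 15], [8, -4, 0, 5, 11], [11, 7, 11, 0, 14], [-3, -7, -3, -3, 0]]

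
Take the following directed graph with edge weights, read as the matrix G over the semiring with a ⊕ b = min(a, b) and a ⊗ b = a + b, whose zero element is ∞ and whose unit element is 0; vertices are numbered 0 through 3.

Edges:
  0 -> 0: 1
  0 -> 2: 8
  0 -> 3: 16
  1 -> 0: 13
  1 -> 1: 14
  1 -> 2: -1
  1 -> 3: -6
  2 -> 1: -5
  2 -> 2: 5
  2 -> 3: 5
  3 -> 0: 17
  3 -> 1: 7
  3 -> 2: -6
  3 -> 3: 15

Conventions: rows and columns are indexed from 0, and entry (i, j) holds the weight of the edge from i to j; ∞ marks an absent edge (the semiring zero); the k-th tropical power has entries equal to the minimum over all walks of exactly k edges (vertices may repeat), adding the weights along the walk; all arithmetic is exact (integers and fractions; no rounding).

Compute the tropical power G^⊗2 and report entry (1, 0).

G^⊗2:
  [2, 3, 9, 13]
  [11, -6, -12, 4]
  [8, 0, -6, -11]
  [18, -11, -1, -1]
Key observation: the optimum is the walk 1->3->0, with weight (-6) + 17 = 11.
Optimal value attained by: walk 1->3->0.
Answer: (G^⊗2)[1][0] = 11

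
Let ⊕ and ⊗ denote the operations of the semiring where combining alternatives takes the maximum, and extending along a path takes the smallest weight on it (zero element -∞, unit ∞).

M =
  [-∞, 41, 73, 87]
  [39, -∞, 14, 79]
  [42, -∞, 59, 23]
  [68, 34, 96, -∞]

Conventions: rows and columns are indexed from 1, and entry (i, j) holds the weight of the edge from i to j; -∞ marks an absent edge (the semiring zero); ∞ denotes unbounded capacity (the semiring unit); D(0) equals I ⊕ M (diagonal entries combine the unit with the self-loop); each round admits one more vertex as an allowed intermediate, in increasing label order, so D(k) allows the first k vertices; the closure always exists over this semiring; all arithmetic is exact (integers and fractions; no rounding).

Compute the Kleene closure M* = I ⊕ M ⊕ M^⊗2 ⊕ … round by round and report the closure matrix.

D(0):
  [∞, 41, 73, 87]
  [39, ∞, 14, 79]
  [42, -∞, ∞, 23]
  [68, 34, 96, ∞]
D(1):
  [∞, 41, 73, 87]
  [39, ∞, 39, 79]
  [42, 41, ∞, 42]
  [68, 41, 96, ∞]
D(2):
  [∞, 41, 73, 87]
  [39, ∞, 39, 79]
  [42, 41, ∞, 42]
  [68, 41, 96, ∞]
D(3):
  [∞, 41, 73, 87]
  [39, ∞, 39, 79]
  [42, 41, ∞, 42]
  [68, 41, 96, ∞]
D(4):
  [∞, 41, 87, 87]
  [68, ∞, 79, 79]
  [42, 41, ∞, 42]
  [68, 41, 96, ∞]
Answer: M* = [[∞, 41, 87, 87], [68, ∞, 79, 79], [42, 41, ∞, 42], [68, 41, 96, ∞]]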